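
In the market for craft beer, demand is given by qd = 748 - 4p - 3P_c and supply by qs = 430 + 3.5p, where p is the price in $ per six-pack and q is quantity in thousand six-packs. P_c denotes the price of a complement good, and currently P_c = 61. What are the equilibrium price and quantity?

p* = 18, q* = 493

With P_c = 61, demand is qd = 565 - 4p.
Equating demand and supply, 565 - 4p = 430 + 3.5p gives 7.5p = 135, so p* = 18.
From the demand curve, q* = 565 - 4(18) = 493.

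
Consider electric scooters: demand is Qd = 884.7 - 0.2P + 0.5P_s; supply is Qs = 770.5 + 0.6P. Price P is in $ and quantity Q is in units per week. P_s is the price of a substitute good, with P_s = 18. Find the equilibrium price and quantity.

P* = 154, Q* = 862.9

With P_s = 18, demand is Qd = 893.7 - 0.2P.
At equilibrium Qd = Qs, so 893.7 - 0.2P = 770.5 + 0.6P; collecting terms, 123.2 = 0.8P and P* = 154.
Substitute back: Q* = 893.7 - 0.2(154) = 862.9.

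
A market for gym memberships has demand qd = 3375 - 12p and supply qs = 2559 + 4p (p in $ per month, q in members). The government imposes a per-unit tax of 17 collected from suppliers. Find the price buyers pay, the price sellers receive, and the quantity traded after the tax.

p_b = 55.25, p_s = 38.25, q = 2712

With a tax of 17 on suppliers, they supply based on the net price p_s = p_b - 17, so qs = 2491 + 4p_b.
Equate demand and the shifted supply: 3375 - 12p_b = 2491 + 4p_b, giving 16p_b = 884, so p_b = 55.25.
So p_s = 38.25 and the quantity traded is q = 3375 - 12(55.25) = 2712.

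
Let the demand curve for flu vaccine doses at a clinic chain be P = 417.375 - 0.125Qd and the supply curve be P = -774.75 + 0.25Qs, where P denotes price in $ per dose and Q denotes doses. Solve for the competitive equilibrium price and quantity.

P* = 20, Q* = 3179

Rewriting in direct form: Qd = 3339 - 8P and Qs = 3099 + 4P.
Set Qd = Qs: 3339 - 8P = 3099 + 4P, so 240 = 12P and P* = 20.
From the demand curve, Q* = 3339 - 8(20) = 3179.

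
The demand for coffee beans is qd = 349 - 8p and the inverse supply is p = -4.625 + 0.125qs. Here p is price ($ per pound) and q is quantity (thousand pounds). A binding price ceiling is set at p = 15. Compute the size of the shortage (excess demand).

Rewriting in direct form: qs = 37 + 8p.
Evaluating both curves at the ceiling price 15 gives qd = 229, qs = 157.
Shortage = qd - qs = 229 - 157 = 72.

Shortage = 72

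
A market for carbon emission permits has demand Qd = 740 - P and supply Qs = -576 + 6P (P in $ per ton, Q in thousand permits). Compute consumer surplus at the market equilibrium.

Equating demand and supply, 740 - P = -576 + 6P gives 7P = 1316, so P* = 188.
Then Q* = 740 - 188 = 552.
Demand choke price (Qd = 0): P = 740. Consumer surplus = ½ × (740 - 188) × 552 = 152352.

Consumer surplus = 152352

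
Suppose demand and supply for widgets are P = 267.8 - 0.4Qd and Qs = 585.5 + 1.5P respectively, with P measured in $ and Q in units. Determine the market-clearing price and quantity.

In direct form, Qd = 669.5 - 2.5P.
Set Qd = Qs: 669.5 - 2.5P = 585.5 + 1.5P, so 84 = 4P and P* = 21.
Plugging P* into demand: Q* = 669.5 - 2.5(21) = 617.

P* = 21, Q* = 617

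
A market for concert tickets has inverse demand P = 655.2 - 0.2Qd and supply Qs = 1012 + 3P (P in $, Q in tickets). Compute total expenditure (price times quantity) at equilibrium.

Total expenditure = 526663

Rewriting in direct form: Qd = 3276 - 5P.
Set Qd = Qs: 3276 - 5P = 1012 + 3P, so 2264 = 8P and P* = 283.
From the demand curve, Q* = 3276 - 5(283) = 1861.
Total expenditure = P* × Q* = 283 × 1861 = 526663.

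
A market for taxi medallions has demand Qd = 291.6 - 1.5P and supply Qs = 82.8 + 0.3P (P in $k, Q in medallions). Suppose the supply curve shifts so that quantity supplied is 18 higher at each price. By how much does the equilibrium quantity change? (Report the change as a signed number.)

Set Qd = Qs: 291.6 - 1.5P = 82.8 + 0.3P, so 208.8 = 1.8P and P* = 116.
Plugging P* into demand: Q* = 291.6 - 1.5(116) = 117.6.
After the shift, supply is Qs = 100.8 + 0.3P.
New equilibrium: 190.8 = 1.8P, so P = 106 and Q = 132.6.
ΔQ = 132.6 - 117.6 = 15.

ΔQ = 15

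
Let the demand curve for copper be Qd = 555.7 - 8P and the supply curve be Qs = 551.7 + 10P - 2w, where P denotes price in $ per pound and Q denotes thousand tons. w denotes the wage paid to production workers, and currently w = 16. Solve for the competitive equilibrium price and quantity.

P* = 2, Q* = 539.7

With w = 16, supply is Qs = 519.7 + 10P.
The market clears where 555.7 - 8P = 519.7 + 10P. Rearranging, 18P = 36, hence P* = 2.
Then Q* = 555.7 - 8(2) = 539.7.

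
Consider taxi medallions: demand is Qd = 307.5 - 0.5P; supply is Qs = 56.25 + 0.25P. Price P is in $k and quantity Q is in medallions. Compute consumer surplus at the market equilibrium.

Set Qd = Qs: 307.5 - 0.5P = 56.25 + 0.25P, so 251.25 = 0.75P and P* = 335.
From the demand curve, Q* = 307.5 - 0.5(335) = 140.
Demand choke price (Qd = 0): P = 307.5/0.5 = 615. Consumer surplus = ½ × (615 - 335) × 140 = 19600.

Consumer surplus = 19600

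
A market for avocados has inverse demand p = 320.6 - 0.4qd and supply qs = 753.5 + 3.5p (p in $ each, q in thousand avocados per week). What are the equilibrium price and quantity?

p* = 8, q* = 781.5

In direct form, qd = 801.5 - 2.5p.
At equilibrium qd = qs, so 801.5 - 2.5p = 753.5 + 3.5p; collecting terms, 48 = 6p and p* = 8.
Then q* = 801.5 - 2.5(8) = 781.5.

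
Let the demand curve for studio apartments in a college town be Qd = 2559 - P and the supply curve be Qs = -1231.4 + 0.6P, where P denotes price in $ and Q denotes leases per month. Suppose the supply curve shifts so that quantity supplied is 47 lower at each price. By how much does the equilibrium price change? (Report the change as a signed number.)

Equating demand and supply, 2559 - P = -1231.4 + 0.6P gives 1.6P = 3790.4, so P* = 2369.
Plugging P* into demand: Q* = 2559 - 2369 = 190.
After the shift, supply is Qs = -1278.4 + 0.6P.
Re-solving, 1.6P = 3837.4 gives P = 2398.375 and Q = 160.625.
ΔP = 2398.375 - 2369 = 29.375.

ΔP = 29.375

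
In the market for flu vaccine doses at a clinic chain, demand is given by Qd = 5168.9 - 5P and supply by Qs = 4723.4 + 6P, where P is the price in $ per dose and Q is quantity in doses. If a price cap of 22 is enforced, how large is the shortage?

At P = 22: Qd = 5058.9 and Qs = 4855.4.
Shortage = Qd - Qs = 5058.9 - 4855.4 = 203.5.

Shortage = 203.5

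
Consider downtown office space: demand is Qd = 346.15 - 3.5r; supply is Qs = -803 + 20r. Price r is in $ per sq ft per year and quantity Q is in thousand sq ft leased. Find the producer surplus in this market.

The market clears where 346.15 - 3.5r = -803 + 20r. Rearranging, 23.5r = 1149.15, hence r* = 48.9.
Then Q* = 346.15 - 3.5(48.9) = 175.
Supply choke price (Qs = 0): r = 40.15. Producer surplus = ½ × (48.9 - 40.15) × 175 = 765.625.

Producer surplus = 765.625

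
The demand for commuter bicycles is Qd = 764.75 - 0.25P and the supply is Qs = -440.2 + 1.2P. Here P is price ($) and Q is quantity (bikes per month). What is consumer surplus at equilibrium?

At equilibrium Qd = Qs, so 764.75 - 0.25P = -440.2 + 1.2P; collecting terms, 1204.95 = 1.45P and P* = 831.
From the demand curve, Q* = 764.75 - 0.25(831) = 557.
Demand choke price (Qd = 0): P = 764.75/0.25 = 3059. Consumer surplus = ½ × (3059 - 831) × 557 = 620498.

Consumer surplus = 620498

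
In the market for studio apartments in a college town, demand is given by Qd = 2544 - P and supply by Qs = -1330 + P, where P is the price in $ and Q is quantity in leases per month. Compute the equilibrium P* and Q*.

P* = 1937, Q* = 607

The market clears where 2544 - P = -1330 + P. Rearranging, 2P = 3874, hence P* = 1937.
Then Q* = 2544 - 1937 = 607.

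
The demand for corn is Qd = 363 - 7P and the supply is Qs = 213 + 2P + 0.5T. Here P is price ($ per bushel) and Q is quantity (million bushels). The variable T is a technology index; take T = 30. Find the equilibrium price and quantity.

With T = 30, supply is Qs = 228 + 2P.
Set Qd = Qs: 363 - 7P = 228 + 2P, so 135 = 9P and P* = 15.
From the demand curve, Q* = 363 - 7(15) = 258.

P* = 15, Q* = 258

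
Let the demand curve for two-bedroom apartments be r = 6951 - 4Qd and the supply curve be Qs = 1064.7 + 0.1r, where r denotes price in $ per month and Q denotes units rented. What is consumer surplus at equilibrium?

Consumer surplus = 3160098

Rewriting in direct form: Qd = 1737.75 - 0.25r.
At equilibrium Qd = Qs, so 1737.75 - 0.25r = 1064.7 + 0.1r; collecting terms, 673.05 = 0.35r and r* = 1923.
Then Q* = 1737.75 - 0.25(1923) = 1257.
Demand choke price (Qd = 0): r = 1737.75/0.25 = 6951. Consumer surplus = ½ × (6951 - 1923) × 1257 = 3160098.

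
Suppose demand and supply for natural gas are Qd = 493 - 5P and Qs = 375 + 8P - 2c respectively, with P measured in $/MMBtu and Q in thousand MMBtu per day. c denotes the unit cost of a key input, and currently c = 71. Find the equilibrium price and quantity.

With c = 71, supply is Qs = 233 + 8P.
Equating demand and supply, 493 - 5P = 233 + 8P gives 13P = 260, so P* = 20.
Substitute back: Q* = 493 - 5(20) = 393.

P* = 20, Q* = 393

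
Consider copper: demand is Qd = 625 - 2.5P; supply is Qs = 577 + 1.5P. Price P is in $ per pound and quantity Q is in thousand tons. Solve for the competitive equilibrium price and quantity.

P* = 12, Q* = 595

At equilibrium Qd = Qs, so 625 - 2.5P = 577 + 1.5P; collecting terms, 48 = 4P and P* = 12.
Then Q* = 625 - 2.5(12) = 595.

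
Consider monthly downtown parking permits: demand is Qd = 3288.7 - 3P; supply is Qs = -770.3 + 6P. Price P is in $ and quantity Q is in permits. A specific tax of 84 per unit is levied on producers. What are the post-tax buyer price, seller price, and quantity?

P_b = 507, P_s = 423, Q = 1767.7

With a tax of 84 on producers, they supply based on the net price P_s = P_b - 84, so Qs = -1274.3 + 6P_b.
Set Qd = Qs: 3288.7 - 3P_b = -1274.3 + 6P_b, so 4563 = 9P_b and P_b = 507.
So P_s = 423 and the quantity traded is Q = 3288.7 - 3(507) = 1767.7.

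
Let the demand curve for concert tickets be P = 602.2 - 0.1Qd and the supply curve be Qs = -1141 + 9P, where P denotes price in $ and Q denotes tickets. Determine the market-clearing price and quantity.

P* = 377, Q* = 2252

Inverting to quantity form: Qd = 6022 - 10P.
Set Qd = Qs: 6022 - 10P = -1141 + 9P, so 7163 = 19P and P* = 377.
Then Q* = 6022 - 10(377) = 2252.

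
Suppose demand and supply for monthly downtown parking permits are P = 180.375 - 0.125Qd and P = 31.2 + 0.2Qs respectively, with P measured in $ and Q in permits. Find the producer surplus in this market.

Producer surplus = 21068.1

In direct form, Qd = 1443 - 8P and Qs = -156 + 5P.
The market clears where 1443 - 8P = -156 + 5P. Rearranging, 13P = 1599, hence P* = 123.
From the demand curve, Q* = 1443 - 8(123) = 459.
Supply choke price (Qs = 0): P = 31.2. Producer surplus = ½ × (123 - 31.2) × 459 = 21068.1.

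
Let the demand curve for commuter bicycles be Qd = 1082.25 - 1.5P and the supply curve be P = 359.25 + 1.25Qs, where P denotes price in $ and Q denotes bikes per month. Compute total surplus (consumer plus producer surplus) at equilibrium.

In direct form, Qs = -287.4 + 0.8P.
At equilibrium Qd = Qs, so 1082.25 - 1.5P = -287.4 + 0.8P; collecting terms, 1369.65 = 2.3P and P* = 595.5.
Plugging P* into demand: Q* = 1082.25 - 1.5(595.5) = 189.
Demand choke price = 721.5; supply choke price = 359.25. CS = ½(721.5 - 595.5)(189) = 11907; PS = ½(595.5 - 359.25)(189) = 22325.625. Total surplus = 34232.625.

Total surplus = 34232.625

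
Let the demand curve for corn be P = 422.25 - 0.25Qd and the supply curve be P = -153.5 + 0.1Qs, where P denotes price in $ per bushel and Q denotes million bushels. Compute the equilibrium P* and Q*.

P* = 11, Q* = 1645

Solving each curve for Q: Qd = 1689 - 4P and Qs = 1535 + 10P.
Equating demand and supply, 1689 - 4P = 1535 + 10P gives 14P = 154, so P* = 11.
Then Q* = 1689 - 4(11) = 1645.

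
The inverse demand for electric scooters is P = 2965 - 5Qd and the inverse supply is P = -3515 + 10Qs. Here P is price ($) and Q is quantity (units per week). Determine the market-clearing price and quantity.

In direct form, Qd = 593 - 0.2P and Qs = 351.5 + 0.1P.
Equating demand and supply, 593 - 0.2P = 351.5 + 0.1P gives 0.3P = 241.5, so P* = 805.
From the demand curve, Q* = 593 - 0.2(805) = 432.

P* = 805, Q* = 432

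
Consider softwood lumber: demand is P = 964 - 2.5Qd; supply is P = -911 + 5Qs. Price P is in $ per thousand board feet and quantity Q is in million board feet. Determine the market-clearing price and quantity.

Inverting to quantity form: Qd = 385.6 - 0.4P and Qs = 182.2 + 0.2P.
At equilibrium Qd = Qs, so 385.6 - 0.4P = 182.2 + 0.2P; collecting terms, 203.4 = 0.6P and P* = 339.
From the demand curve, Q* = 385.6 - 0.4(339) = 250.

P* = 339, Q* = 250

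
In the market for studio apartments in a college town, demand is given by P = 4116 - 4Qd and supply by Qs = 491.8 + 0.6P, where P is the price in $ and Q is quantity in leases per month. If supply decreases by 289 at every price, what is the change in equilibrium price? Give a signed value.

Solving each curve for Q: Qd = 1029 - 0.25P.
Equating demand and supply, 1029 - 0.25P = 491.8 + 0.6P gives 0.85P = 537.2, so P* = 632.
Substitute back: Q* = 1029 - 0.25(632) = 871.
After the shift, supply is Qs = 202.8 + 0.6P.
Re-solving, 0.85P = 826.2 gives P = 972 and Q = 786.
ΔP = 972 - 632 = 340.

ΔP = 340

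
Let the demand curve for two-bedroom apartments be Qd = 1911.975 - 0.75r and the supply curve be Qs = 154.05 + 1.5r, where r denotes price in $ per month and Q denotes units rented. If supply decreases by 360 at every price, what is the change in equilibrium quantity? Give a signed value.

ΔQ = -120

Equating demand and supply, 1911.975 - 0.75r = 154.05 + 1.5r gives 2.25r = 1757.925, so r* = 781.3.
Then Q* = 1911.975 - 0.75(781.3) = 1326.
After the shift, supply is Qs = -205.95 + 1.5r.
New equilibrium: 2117.925 = 2.25r, so r = 941.3 and Q = 1206.
ΔQ = 1206 - 1326 = -120.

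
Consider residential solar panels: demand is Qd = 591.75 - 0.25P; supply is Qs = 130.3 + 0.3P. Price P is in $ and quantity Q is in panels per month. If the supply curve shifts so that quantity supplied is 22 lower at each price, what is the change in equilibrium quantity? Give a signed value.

The market clears where 591.75 - 0.25P = 130.3 + 0.3P. Rearranging, 0.55P = 461.45, hence P* = 839.
Plugging P* into demand: Q* = 591.75 - 0.25(839) = 382.
After the shift, supply is Qs = 108.3 + 0.3P.
Re-solving, 0.55P = 483.45 gives P = 879 and Q = 372.
ΔQ = 372 - 382 = -10.

ΔQ = -10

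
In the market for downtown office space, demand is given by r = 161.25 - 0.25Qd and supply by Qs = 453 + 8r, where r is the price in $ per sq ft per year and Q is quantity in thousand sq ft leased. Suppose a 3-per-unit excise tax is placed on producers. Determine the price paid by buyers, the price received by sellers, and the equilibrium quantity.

r_b = 18, r_s = 15, Q = 573

In direct form, Qd = 645 - 4r.
The tax drives a wedge r_b - r_s = 3. Substituting r_s = r_b - 3 into supply: Qs = 429 + 8r_b.
Equate demand and the shifted supply: 645 - 4r_b = 429 + 8r_b, giving 12r_b = 216, so r_b = 18.
Then r_s = 18 - 3 = 15 and Q = 645 - 4(18) = 573.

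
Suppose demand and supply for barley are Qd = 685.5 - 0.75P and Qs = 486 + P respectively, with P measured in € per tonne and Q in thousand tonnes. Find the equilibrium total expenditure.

At equilibrium Qd = Qs, so 685.5 - 0.75P = 486 + P; collecting terms, 199.5 = 1.75P and P* = 114.
Then Q* = 685.5 - 0.75(114) = 600.
Total expenditure = P* × Q* = 114 × 600 = 68400.

Total expenditure = 68400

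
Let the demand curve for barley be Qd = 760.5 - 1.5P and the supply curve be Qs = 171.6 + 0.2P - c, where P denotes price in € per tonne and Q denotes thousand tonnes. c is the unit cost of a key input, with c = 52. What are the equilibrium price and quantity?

P* = 377, Q* = 195

With c = 52, supply is Qs = 119.6 + 0.2P.
At equilibrium Qd = Qs, so 760.5 - 1.5P = 119.6 + 0.2P; collecting terms, 640.9 = 1.7P and P* = 377.
Substitute back: Q* = 760.5 - 1.5(377) = 195.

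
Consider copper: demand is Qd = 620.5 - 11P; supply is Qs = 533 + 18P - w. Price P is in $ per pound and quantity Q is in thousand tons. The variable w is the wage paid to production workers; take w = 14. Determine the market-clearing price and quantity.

P* = 3.5, Q* = 582

With w = 14, supply is Qs = 519 + 18P.
Equating demand and supply, 620.5 - 11P = 519 + 18P gives 29P = 101.5, so P* = 3.5.
Plugging P* into demand: Q* = 620.5 - 11(3.5) = 582.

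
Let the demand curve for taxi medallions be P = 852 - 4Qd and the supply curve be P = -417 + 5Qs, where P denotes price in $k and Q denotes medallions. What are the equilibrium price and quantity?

P* = 288, Q* = 141

In direct form, Qd = 213 - 0.25P and Qs = 83.4 + 0.2P.
The market clears where 213 - 0.25P = 83.4 + 0.2P. Rearranging, 0.45P = 129.6, hence P* = 288.
Plugging P* into demand: Q* = 213 - 0.25(288) = 141.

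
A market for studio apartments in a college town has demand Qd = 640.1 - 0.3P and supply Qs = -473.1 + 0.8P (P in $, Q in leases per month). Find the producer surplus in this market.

Producer surplus = 70770.15625

Equating demand and supply, 640.1 - 0.3P = -473.1 + 0.8P gives 1.1P = 1113.2, so P* = 1012.
Plugging P* into demand: Q* = 640.1 - 0.3(1012) = 336.5.
Supply choke price (Qs = 0): P = 591.375. Producer surplus = ½ × (1012 - 591.375) × 336.5 = 70770.15625.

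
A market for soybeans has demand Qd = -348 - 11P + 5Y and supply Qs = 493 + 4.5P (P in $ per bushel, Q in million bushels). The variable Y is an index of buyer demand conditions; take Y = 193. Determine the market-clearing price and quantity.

P* = 8, Q* = 529

With Y = 193, demand is Qd = 617 - 11P.
Set Qd = Qs: 617 - 11P = 493 + 4.5P, so 124 = 15.5P and P* = 8.
Substitute back: Q* = 617 - 11(8) = 529.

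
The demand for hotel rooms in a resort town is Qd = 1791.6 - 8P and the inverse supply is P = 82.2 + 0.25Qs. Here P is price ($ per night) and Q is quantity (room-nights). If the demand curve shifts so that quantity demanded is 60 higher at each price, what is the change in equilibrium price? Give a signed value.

In direct form, Qs = -328.8 + 4P.
Equating demand and supply, 1791.6 - 8P = -328.8 + 4P gives 12P = 2120.4, so P* = 176.7.
Substitute back: Q* = 1791.6 - 8(176.7) = 378.
After the shift, demand is Qd = 1851.6 - 8P.
New equilibrium: 2180.4 = 12P, so P = 181.7 and Q = 398.
ΔP = 181.7 - 176.7 = 5.

ΔP = 5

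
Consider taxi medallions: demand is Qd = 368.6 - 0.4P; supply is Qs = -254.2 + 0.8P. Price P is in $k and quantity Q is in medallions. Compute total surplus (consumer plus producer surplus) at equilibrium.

Equating demand and supply, 368.6 - 0.4P = -254.2 + 0.8P gives 1.2P = 622.8, so P* = 519.
From the demand curve, Q* = 368.6 - 0.4(519) = 161.
Demand choke price = 921.5; supply choke price = 317.75. CS = ½(921.5 - 519)(161) = 32401.25; PS = ½(519 - 317.75)(161) = 16200.625. Total surplus = 48601.875.

Total surplus = 48601.875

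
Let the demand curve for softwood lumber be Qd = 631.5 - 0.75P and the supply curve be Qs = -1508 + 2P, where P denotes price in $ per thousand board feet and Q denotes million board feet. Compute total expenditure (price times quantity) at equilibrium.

Total expenditure = 37344

The market clears where 631.5 - 0.75P = -1508 + 2P. Rearranging, 2.75P = 2139.5, hence P* = 778.
Then Q* = 631.5 - 0.75(778) = 48.
Total expenditure = P* × Q* = 778 × 48 = 37344.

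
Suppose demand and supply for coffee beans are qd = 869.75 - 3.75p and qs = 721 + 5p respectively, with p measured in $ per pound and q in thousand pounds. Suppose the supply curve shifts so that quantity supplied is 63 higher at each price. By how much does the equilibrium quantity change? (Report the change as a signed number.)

Δq = 27

The market clears where 869.75 - 3.75p = 721 + 5p. Rearranging, 8.75p = 148.75, hence p* = 17.
Plugging p* into demand: q* = 869.75 - 3.75(17) = 806.
After the shift, supply is qs = 784 + 5p.
The new intersection has 85.75 = 8.75p, i.e. p = 9.8, q = 833.
Δq = 833 - 806 = 27.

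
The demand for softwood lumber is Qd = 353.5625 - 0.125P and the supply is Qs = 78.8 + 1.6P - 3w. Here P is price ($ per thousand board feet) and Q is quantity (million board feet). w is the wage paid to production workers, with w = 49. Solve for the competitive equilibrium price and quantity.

With w = 49, supply is Qs = -68.2 + 1.6P.
The market clears where 353.5625 - 0.125P = -68.2 + 1.6P. Rearranging, 1.725P = 421.7625, hence P* = 244.5.
Substitute back: Q* = 353.5625 - 0.125(244.5) = 323.

P* = 244.5, Q* = 323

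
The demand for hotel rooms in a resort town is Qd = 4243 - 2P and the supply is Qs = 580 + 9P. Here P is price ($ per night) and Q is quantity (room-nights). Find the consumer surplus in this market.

Set Qd = Qs: 4243 - 2P = 580 + 9P, so 3663 = 11P and P* = 333.
Substitute back: Q* = 4243 - 2(333) = 3577.
Demand choke price (Qd = 0): P = 4243/2 = 2121.5. Consumer surplus = ½ × (2121.5 - 333) × 3577 = 3198732.25.

Consumer surplus = 3198732.25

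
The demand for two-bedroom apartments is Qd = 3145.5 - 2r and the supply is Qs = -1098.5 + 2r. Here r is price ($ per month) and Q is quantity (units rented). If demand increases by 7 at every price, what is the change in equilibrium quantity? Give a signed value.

At equilibrium Qd = Qs, so 3145.5 - 2r = -1098.5 + 2r; collecting terms, 4244 = 4r and r* = 1061.
Then Q* = 3145.5 - 2(1061) = 1023.5.
After the shift, demand is Qd = 3152.5 - 2r.
The new intersection has 4251 = 4r, i.e. r = 1062.75, Q = 1027.
ΔQ = 1027 - 1023.5 = 3.5.

ΔQ = 3.5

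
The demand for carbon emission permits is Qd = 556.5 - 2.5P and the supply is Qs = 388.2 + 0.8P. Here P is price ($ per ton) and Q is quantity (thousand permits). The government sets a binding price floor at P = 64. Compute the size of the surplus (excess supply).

Evaluating both curves at the floor price 64 gives Qd = 396.5, Qs = 439.4.
Surplus = Qs - Qd = 439.4 - 396.5 = 42.9.

Surplus = 42.9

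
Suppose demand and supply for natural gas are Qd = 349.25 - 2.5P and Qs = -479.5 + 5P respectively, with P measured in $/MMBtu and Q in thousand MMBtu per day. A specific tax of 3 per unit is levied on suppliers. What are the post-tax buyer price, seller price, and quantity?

P_b = 112.5, P_s = 109.5, Q = 68

Suppliers keep P_s = P_b - 3 per unit, so supply in terms of the buyer price is Qs = -494.5 + 5P_b.
Set Qd = Qs: 349.25 - 2.5P_b = -494.5 + 5P_b, so 843.75 = 7.5P_b and P_b = 112.5.
Then P_s = 112.5 - 3 = 109.5 and Q = 349.25 - 2.5(112.5) = 68.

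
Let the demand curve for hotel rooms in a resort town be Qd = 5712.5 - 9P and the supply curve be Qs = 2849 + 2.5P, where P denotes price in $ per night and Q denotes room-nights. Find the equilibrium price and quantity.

At equilibrium Qd = Qs, so 5712.5 - 9P = 2849 + 2.5P; collecting terms, 2863.5 = 11.5P and P* = 249.
From the demand curve, Q* = 5712.5 - 9(249) = 3471.5.

P* = 249, Q* = 3471.5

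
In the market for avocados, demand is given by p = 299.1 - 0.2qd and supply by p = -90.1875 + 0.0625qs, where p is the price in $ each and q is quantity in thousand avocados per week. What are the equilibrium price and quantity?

p* = 2.5, q* = 1483

Solving each curve for q: qd = 1495.5 - 5p and qs = 1443 + 16p.
At equilibrium qd = qs, so 1495.5 - 5p = 1443 + 16p; collecting terms, 52.5 = 21p and p* = 2.5.
From the demand curve, q* = 1495.5 - 5(2.5) = 1483.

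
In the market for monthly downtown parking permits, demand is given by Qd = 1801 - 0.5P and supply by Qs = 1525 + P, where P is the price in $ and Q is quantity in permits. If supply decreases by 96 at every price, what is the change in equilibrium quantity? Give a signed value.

ΔQ = -32

Equating demand and supply, 1801 - 0.5P = 1525 + P gives 1.5P = 276, so P* = 184.
From the demand curve, Q* = 1801 - 0.5(184) = 1709.
After the shift, supply is Qs = 1429 + P.
New equilibrium: 372 = 1.5P, so P = 248 and Q = 1677.
ΔQ = 1677 - 1709 = -32.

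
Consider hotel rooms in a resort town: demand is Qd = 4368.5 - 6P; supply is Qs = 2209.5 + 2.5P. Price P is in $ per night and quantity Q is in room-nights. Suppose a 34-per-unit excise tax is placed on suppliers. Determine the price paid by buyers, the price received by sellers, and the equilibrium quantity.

P_b = 264, P_s = 230, Q = 2784.5

Suppliers keep P_s = P_b - 34 per unit, so supply in terms of the buyer price is Qs = 2124.5 + 2.5P_b.
Equate demand and the shifted supply: 4368.5 - 6P_b = 2124.5 + 2.5P_b, giving 8.5P_b = 2244, so P_b = 264.
So P_s = 230 and the quantity traded is Q = 4368.5 - 6(264) = 2784.5.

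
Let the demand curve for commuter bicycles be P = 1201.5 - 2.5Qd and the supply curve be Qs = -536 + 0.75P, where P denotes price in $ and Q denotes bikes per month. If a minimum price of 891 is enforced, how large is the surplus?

Inverting to quantity form: Qd = 480.6 - 0.4P.
With P fixed at 891, quantity demanded is 124.2 and quantity supplied is 132.25.
Surplus = Qs - Qd = 132.25 - 124.2 = 8.05.

Surplus = 8.05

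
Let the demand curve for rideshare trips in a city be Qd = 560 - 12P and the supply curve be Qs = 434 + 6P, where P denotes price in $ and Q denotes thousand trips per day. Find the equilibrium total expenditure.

Set Qd = Qs: 560 - 12P = 434 + 6P, so 126 = 18P and P* = 7.
Then Q* = 560 - 12(7) = 476.
Total expenditure = P* × Q* = 7 × 476 = 3332.

Total expenditure = 3332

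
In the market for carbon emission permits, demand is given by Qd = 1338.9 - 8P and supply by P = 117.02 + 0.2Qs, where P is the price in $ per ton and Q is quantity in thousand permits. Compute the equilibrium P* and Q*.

P* = 148, Q* = 154.9

Solving each curve for Q: Qs = -585.1 + 5P.
Set Qd = Qs: 1338.9 - 8P = -585.1 + 5P, so 1924 = 13P and P* = 148.
Then Q* = 1338.9 - 8(148) = 154.9.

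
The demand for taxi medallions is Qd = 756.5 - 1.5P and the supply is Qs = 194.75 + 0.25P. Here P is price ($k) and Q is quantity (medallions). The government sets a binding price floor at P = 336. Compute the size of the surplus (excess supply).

Surplus = 26.25

Evaluating both curves at the floor price 336 gives Qd = 252.5, Qs = 278.75.
Surplus = Qs - Qd = 278.75 - 252.5 = 26.25.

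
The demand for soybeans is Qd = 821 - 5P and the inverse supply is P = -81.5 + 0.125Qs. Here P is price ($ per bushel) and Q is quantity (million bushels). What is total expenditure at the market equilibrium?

Solving each curve for Q: Qs = 652 + 8P.
At equilibrium Qd = Qs, so 821 - 5P = 652 + 8P; collecting terms, 169 = 13P and P* = 13.
Plugging P* into demand: Q* = 821 - 5(13) = 756.
Total expenditure = P* × Q* = 13 × 756 = 9828.

Total expenditure = 9828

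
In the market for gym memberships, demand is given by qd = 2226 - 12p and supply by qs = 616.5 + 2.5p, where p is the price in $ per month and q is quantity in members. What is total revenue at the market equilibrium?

The market clears where 2226 - 12p = 616.5 + 2.5p. Rearranging, 14.5p = 1609.5, hence p* = 111.
From the demand curve, q* = 2226 - 12(111) = 894.
Total revenue = p* × q* = 111 × 894 = 99234.

Total revenue = 99234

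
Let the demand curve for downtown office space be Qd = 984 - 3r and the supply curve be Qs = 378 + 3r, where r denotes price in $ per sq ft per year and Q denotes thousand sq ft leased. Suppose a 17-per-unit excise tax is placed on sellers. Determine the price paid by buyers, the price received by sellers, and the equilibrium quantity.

With a tax of 17 on sellers, they supply based on the net price r_s = r_b - 17, so Qs = 327 + 3r_b.
Equate demand and the shifted supply: 984 - 3r_b = 327 + 3r_b, giving 6r_b = 657, so r_b = 109.5.
Then r_s = 109.5 - 17 = 92.5 and Q = 984 - 3(109.5) = 655.5.

r_b = 109.5, r_s = 92.5, Q = 655.5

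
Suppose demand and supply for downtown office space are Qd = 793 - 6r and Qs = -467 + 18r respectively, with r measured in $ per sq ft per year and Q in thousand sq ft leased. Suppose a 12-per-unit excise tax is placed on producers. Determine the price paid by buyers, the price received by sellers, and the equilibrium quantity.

The tax drives a wedge r_b - r_s = 12. Substituting r_s = r_b - 12 into supply: Qs = -683 + 18r_b.
Market clearing requires 793 - 6r_b = -683 + 18r_b; hence 1476 = 24r_b and r_b = 61.5.
Then r_s = 61.5 - 12 = 49.5 and Q = 793 - 6(61.5) = 424.

r_b = 61.5, r_s = 49.5, Q = 424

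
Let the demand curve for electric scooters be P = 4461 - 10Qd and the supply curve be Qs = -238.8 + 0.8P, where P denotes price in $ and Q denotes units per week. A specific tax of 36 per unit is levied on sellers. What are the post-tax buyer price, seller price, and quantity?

Inverting to quantity form: Qd = 446.1 - 0.1P.
The tax drives a wedge P_b - P_s = 36. Substituting P_s = P_b - 36 into supply: Qs = -267.6 + 0.8P_b.
Equate demand and the shifted supply: 446.1 - 0.1P_b = -267.6 + 0.8P_b, giving 0.9P_b = 713.7, so P_b = 793.
So P_s = 757 and the quantity traded is Q = 446.1 - 0.1(793) = 366.8.

P_b = 793, P_s = 757, Q = 366.8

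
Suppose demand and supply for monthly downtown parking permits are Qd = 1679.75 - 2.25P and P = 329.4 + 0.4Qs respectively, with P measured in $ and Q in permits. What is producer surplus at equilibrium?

Rewriting in direct form: Qs = -823.5 + 2.5P.
At equilibrium Qd = Qs, so 1679.75 - 2.25P = -823.5 + 2.5P; collecting terms, 2503.25 = 4.75P and P* = 527.
Plugging P* into demand: Q* = 1679.75 - 2.25(527) = 494.
Supply choke price (Qs = 0): P = 329.4. Producer surplus = ½ × (527 - 329.4) × 494 = 48807.2.

Producer surplus = 48807.2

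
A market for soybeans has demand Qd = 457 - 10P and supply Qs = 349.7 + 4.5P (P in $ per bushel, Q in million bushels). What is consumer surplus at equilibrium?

Consumer surplus = 7334.45

The market clears where 457 - 10P = 349.7 + 4.5P. Rearranging, 14.5P = 107.3, hence P* = 7.4.
Plugging P* into demand: Q* = 457 - 10(7.4) = 383.
Demand choke price (Qd = 0): P = 457/10 = 45.7. Consumer surplus = ½ × (45.7 - 7.4) × 383 = 7334.45.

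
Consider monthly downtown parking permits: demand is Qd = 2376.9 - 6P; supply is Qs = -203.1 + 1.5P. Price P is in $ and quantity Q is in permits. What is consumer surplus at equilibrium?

Consumer surplus = 8158.8675

Equating demand and supply, 2376.9 - 6P = -203.1 + 1.5P gives 7.5P = 2580, so P* = 344.
From the demand curve, Q* = 2376.9 - 6(344) = 312.9.
Demand choke price (Qd = 0): P = 2376.9/6 = 396.15. Consumer surplus = ½ × (396.15 - 344) × 312.9 = 8158.8675.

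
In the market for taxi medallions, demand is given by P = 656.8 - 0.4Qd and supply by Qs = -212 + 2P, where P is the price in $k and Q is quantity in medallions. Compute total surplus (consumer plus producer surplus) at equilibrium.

Total surplus = 168544.8

Rewriting in direct form: Qd = 1642 - 2.5P.
Set Qd = Qs: 1642 - 2.5P = -212 + 2P, so 1854 = 4.5P and P* = 412.
Substitute back: Q* = 1642 - 2.5(412) = 612.
Demand choke price = 656.8; supply choke price = 106. CS = ½(656.8 - 412)(612) = 74908.8; PS = ½(412 - 106)(612) = 93636. Total surplus = 168544.8.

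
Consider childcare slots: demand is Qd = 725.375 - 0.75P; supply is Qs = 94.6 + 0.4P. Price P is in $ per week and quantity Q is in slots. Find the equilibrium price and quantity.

Equating demand and supply, 725.375 - 0.75P = 94.6 + 0.4P gives 1.15P = 630.775, so P* = 548.5.
Plugging P* into demand: Q* = 725.375 - 0.75(548.5) = 314.

P* = 548.5, Q* = 314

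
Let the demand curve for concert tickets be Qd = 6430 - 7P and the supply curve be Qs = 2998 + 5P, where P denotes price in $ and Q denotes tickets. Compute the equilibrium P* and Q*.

Equating demand and supply, 6430 - 7P = 2998 + 5P gives 12P = 3432, so P* = 286.
Then Q* = 6430 - 7(286) = 4428.

P* = 286, Q* = 4428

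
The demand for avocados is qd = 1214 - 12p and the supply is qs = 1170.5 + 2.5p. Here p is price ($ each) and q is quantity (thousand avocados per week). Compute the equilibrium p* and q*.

Equating demand and supply, 1214 - 12p = 1170.5 + 2.5p gives 14.5p = 43.5, so p* = 3.
Then q* = 1214 - 12(3) = 1178.

p* = 3, q* = 1178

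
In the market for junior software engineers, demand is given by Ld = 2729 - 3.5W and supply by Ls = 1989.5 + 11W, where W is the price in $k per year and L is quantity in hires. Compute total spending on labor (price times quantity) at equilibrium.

Total spending on labor = 130075.5

Set Ld = Ls: 2729 - 3.5W = 1989.5 + 11W, so 739.5 = 14.5W and W* = 51.
Then L* = 2729 - 3.5(51) = 2550.5.
Total spending on labor = W* × L* = 51 × 2550.5 = 130075.5.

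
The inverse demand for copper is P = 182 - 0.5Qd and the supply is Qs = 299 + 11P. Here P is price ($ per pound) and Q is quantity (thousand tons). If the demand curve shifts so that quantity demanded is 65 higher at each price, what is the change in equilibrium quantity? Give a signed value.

Rewriting in direct form: Qd = 364 - 2P.
Equating demand and supply, 364 - 2P = 299 + 11P gives 13P = 65, so P* = 5.
Substitute back: Q* = 364 - 2(5) = 354.
After the shift, demand is Qd = 429 - 2P.
Re-solving, 13P = 130 gives P = 10 and Q = 409.
ΔQ = 409 - 354 = 55.

ΔQ = 55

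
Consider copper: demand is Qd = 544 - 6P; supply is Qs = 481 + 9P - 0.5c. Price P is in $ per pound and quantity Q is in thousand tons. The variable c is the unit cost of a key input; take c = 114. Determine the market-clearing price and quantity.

P* = 8, Q* = 496

With c = 114, supply is Qs = 424 + 9P.
Set Qd = Qs: 544 - 6P = 424 + 9P, so 120 = 15P and P* = 8.
Substitute back: Q* = 544 - 6(8) = 496.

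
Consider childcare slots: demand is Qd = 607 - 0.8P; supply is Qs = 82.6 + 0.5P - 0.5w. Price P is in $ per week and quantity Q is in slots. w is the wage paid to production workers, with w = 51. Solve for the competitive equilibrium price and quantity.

P* = 423, Q* = 268.6

With w = 51, supply is Qs = 57.1 + 0.5P.
At equilibrium Qd = Qs, so 607 - 0.8P = 57.1 + 0.5P; collecting terms, 549.9 = 1.3P and P* = 423.
Substitute back: Q* = 607 - 0.8(423) = 268.6.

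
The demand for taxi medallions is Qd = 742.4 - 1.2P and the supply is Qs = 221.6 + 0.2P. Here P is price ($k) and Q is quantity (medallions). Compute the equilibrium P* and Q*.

P* = 372, Q* = 296

Equating demand and supply, 742.4 - 1.2P = 221.6 + 0.2P gives 1.4P = 520.8, so P* = 372.
From the demand curve, Q* = 742.4 - 1.2(372) = 296.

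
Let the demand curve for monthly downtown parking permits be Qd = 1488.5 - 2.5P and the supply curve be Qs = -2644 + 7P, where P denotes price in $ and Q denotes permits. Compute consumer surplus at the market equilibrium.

Consumer surplus = 32160.2

The market clears where 1488.5 - 2.5P = -2644 + 7P. Rearranging, 9.5P = 4132.5, hence P* = 435.
Plugging P* into demand: Q* = 1488.5 - 2.5(435) = 401.
Demand choke price (Qd = 0): P = 1488.5/2.5 = 595.4. Consumer surplus = ½ × (595.4 - 435) × 401 = 32160.2.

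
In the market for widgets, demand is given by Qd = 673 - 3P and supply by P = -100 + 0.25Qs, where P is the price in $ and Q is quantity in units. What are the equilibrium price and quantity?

Rewriting in direct form: Qs = 400 + 4P.
At equilibrium Qd = Qs, so 673 - 3P = 400 + 4P; collecting terms, 273 = 7P and P* = 39.
Then Q* = 673 - 3(39) = 556.

P* = 39, Q* = 556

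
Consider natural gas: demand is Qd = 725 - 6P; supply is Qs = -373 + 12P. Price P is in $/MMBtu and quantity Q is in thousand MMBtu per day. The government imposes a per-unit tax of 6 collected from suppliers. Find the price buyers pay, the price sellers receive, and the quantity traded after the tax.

P_b = 65, P_s = 59, Q = 335

The tax drives a wedge P_b - P_s = 6. Substituting P_s = P_b - 6 into supply: Qs = -445 + 12P_b.
Set Qd = Qs: 725 - 6P_b = -445 + 12P_b, so 1170 = 18P_b and P_b = 65.
So P_s = 59 and the quantity traded is Q = 725 - 6(65) = 335.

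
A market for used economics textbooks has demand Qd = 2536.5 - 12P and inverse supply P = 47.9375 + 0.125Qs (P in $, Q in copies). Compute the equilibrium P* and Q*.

Solving each curve for Q: Qs = -383.5 + 8P.
Set Qd = Qs: 2536.5 - 12P = -383.5 + 8P, so 2920 = 20P and P* = 146.
From the demand curve, Q* = 2536.5 - 12(146) = 784.5.

P* = 146, Q* = 784.5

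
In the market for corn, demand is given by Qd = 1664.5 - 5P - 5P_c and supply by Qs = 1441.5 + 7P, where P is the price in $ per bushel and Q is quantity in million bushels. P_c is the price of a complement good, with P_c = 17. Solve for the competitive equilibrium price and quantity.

With P_c = 17, demand is Qd = 1579.5 - 5P.
At equilibrium Qd = Qs, so 1579.5 - 5P = 1441.5 + 7P; collecting terms, 138 = 12P and P* = 11.5.
Substitute back: Q* = 1579.5 - 5(11.5) = 1522.

P* = 11.5, Q* = 1522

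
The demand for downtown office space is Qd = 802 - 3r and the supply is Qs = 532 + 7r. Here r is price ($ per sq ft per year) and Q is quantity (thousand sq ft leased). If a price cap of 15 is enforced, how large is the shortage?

At r = 15: Qd = 757 and Qs = 637.
Shortage = Qd - Qs = 757 - 637 = 120.

Shortage = 120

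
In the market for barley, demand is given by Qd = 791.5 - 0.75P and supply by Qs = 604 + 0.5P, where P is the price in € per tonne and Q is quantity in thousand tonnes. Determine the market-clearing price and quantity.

At equilibrium Qd = Qs, so 791.5 - 0.75P = 604 + 0.5P; collecting terms, 187.5 = 1.25P and P* = 150.
From the demand curve, Q* = 791.5 - 0.75(150) = 679.

P* = 150, Q* = 679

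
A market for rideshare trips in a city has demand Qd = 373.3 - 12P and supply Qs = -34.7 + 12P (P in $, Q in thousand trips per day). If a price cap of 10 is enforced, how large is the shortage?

Shortage = 168

Evaluating both curves at the ceiling price 10 gives Qd = 253.3, Qs = 85.3.
Shortage = Qd - Qs = 253.3 - 85.3 = 168.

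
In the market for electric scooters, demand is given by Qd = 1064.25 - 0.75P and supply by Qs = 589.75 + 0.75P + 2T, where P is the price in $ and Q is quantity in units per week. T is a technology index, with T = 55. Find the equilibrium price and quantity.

With T = 55, supply is Qs = 699.75 + 0.75P.
Set Qd = Qs: 1064.25 - 0.75P = 699.75 + 0.75P, so 364.5 = 1.5P and P* = 243.
From the demand curve, Q* = 1064.25 - 0.75(243) = 882.

P* = 243, Q* = 882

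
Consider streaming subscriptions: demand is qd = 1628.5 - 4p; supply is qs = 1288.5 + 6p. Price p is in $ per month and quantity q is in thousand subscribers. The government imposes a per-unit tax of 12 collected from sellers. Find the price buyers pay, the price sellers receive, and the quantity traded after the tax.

p_b = 41.2, p_s = 29.2, q = 1463.7

Sellers keep p_s = p_b - 12 per unit, so supply in terms of the buyer price is qs = 1216.5 + 6p_b.
Market clearing requires 1628.5 - 4p_b = 1216.5 + 6p_b; hence 412 = 10p_b and p_b = 41.2.
So p_s = 29.2 and the quantity traded is q = 1628.5 - 4(41.2) = 1463.7.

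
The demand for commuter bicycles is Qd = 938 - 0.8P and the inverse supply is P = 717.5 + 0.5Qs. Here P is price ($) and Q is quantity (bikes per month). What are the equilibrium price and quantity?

Solving each curve for Q: Qs = -1435 + 2P.
Equating demand and supply, 938 - 0.8P = -1435 + 2P gives 2.8P = 2373, so P* = 847.5.
Plugging P* into demand: Q* = 938 - 0.8(847.5) = 260.

P* = 847.5, Q* = 260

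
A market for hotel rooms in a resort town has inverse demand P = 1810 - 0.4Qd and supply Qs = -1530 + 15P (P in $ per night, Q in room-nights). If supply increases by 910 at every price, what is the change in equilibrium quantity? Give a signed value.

Rewriting in direct form: Qd = 4525 - 2.5P.
Equating demand and supply, 4525 - 2.5P = -1530 + 15P gives 17.5P = 6055, so P* = 346.
Plugging P* into demand: Q* = 4525 - 2.5(346) = 3660.
After the shift, supply is Qs = -620 + 15P.
Re-solving, 17.5P = 5145 gives P = 294 and Q = 3790.
ΔQ = 3790 - 3660 = 130.

ΔQ = 130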